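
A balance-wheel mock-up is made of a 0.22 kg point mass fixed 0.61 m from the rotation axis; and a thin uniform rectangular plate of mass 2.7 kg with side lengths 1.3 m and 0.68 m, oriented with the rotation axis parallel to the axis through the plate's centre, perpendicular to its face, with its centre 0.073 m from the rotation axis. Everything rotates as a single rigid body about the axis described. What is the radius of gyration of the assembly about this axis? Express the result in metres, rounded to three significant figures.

Point mass: I_cm = 0; centre at d = 0.61 m, so I = I_cm + Md² gives I = 0 + (0.22)(0.61)² = 0.081862 kg m^2.
Rectangular plate: I_cm = (1/12)M(a²+b²) = (1/12)(2.7)[(1.3)² + (0.68)²] = 0.48429 kg m^2; centre at d = 0.073 m, so I = I_cm + Md² gives I = 0.48429 + (2.7)(0.073)² = 0.49868 kg m^2.
Total I = 0.58054 kg m^2; total mass M = 2.92 kg.
k = √(I/M) = √(0.58054/2.92) = 0.44589 m.

0.446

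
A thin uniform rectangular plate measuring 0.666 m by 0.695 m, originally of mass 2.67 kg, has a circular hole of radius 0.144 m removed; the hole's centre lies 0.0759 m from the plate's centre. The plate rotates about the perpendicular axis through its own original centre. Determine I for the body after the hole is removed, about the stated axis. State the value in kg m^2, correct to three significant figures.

Unpierced body about its centre: I₀ = (1/12)M(a²+b²) = (1/12)(2.67)[(0.666)² + (0.695)²] = 0.20616 kg m^2.
The removed disk has mass m = M·πr²/(ab) = (2.67)·π(0.144)²/(0.666·0.695) = 0.37577 kg (same uniform areal density).
Its moment of inertia about the rotation axis (parallel-axis theorem): I_hole = (1/2)mr² + md² = (1/2)(0.37577)(0.144)² + (0.37577)(0.0759)² = 0.0060608 kg m^2.
Treating the hole as negative mass, I = I₀ − I_hole = 0.20616 − 0.0060608 = 0.2001 kg m^2.

0.200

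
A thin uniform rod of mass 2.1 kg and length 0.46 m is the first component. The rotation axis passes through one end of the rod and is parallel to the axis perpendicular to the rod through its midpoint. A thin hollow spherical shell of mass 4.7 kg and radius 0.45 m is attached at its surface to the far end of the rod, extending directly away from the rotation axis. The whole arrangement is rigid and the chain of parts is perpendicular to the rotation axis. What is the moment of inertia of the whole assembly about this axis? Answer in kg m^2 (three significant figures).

4.67

Thin rod: I_cm = (1/12)ML² = (1/12)(2.1)(0.46)² = 0.03703 kg m^2; centre at d = 0.23 m, so I = I_cm + Md² gives I = 0.03703 + (2.1)(0.23)² = 0.14812 kg m^2.
Spherical shell: I_cm = (2/3)MR² = (2/3)(4.7)(0.45)² = 0.6345 kg m^2; centre at d = 0.23 + 0.23 + 0.45 = 0.91 m, so I = I_cm + Md² gives I = 0.6345 + (4.7)(0.91)² = 4.5266 kg m^2.
Total I = 0.14812 + 4.5266 = 4.6747 kg m^2.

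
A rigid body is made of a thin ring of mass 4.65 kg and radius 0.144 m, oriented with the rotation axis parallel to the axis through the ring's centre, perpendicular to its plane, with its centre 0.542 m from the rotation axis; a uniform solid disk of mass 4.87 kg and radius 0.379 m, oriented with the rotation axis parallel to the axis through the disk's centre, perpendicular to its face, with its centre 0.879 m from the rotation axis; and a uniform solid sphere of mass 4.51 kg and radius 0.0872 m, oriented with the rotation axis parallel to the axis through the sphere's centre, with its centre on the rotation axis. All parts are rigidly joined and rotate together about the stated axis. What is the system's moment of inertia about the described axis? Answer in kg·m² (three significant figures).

5.59

Thin ring: I_cm = MR² = (4.65)(0.144)² = 0.096422 kg·m²; centre at d = 0.542 m, so the parallel axis theorem gives I = 0.096422 + (4.65)(0.542)² = 1.4624 kg·m².
Solid disk: I_cm = (1/2)MR² = (1/2)(4.87)(0.379)² = 0.34977 kg·m²; centre at d = 0.879 m, so the parallel axis theorem gives I = 0.34977 + (4.87)(0.879)² = 4.1125 kg·m².
Solid sphere: I_cm = (2/5)MR² = (2/5)(4.51)(0.0872)² = 0.013717 kg·m²; axis through the centre, so I = 0.013717 kg·m².
Total I = 1.4624 + 4.1125 + 0.013717 = 5.5887 kg·m².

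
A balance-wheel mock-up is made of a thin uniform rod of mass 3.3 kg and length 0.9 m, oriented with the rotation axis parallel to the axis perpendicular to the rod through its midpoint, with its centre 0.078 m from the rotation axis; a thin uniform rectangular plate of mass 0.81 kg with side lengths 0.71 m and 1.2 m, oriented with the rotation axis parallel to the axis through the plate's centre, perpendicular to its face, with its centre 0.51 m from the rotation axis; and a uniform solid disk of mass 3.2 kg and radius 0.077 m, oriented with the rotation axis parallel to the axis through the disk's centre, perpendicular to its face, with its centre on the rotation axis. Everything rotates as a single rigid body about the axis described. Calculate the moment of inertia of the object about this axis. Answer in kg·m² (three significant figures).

0.594

Thin rod: I_cm = (1/12)ML² = (1/12)(3.3)(0.9)² = 0.22275 kg·m²; centre at d = 0.078 m, so I = I_cm + Md² gives I = 0.22275 + (3.3)(0.078)² = 0.24283 kg·m².
Rectangular plate: I_cm = (1/12)M(a²+b²) = (1/12)(0.81)[(0.71)² + (1.2)²] = 0.13123 kg·m²; centre at d = 0.51 m, so I = I_cm + Md² gives I = 0.13123 + (0.81)(0.51)² = 0.34191 kg·m².
Solid disk: I_cm = (1/2)MR² = (1/2)(3.2)(0.077)² = 0.0094864 kg·m²; axis through the centre, so I = 0.0094864 kg·m².
Total I = 0.24283 + 0.34191 + 0.0094864 = 0.59422 kg·m².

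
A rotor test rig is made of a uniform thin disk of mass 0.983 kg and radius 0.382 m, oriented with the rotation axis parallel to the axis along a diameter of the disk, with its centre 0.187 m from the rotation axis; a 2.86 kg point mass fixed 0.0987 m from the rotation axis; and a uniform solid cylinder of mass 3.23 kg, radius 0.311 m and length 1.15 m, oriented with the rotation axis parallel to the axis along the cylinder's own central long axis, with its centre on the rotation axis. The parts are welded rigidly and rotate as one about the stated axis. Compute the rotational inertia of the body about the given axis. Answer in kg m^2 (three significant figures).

0.254

Thin disk: I_cm = (1/4)MR² = (1/4)(0.983)(0.382)² = 0.035861 kg m^2; centre at d = 0.187 m, so I = I_cm + Md² gives I = 0.035861 + (0.983)(0.187)² = 0.070235 kg m^2.
Point mass: I_cm = 0; centre at d = 0.0987 m, so I = I_cm + Md² gives I = 0 + (2.86)(0.0987)² = 0.027861 kg m^2.
Solid cylinder: I_cm = (1/2)MR² = (1/2)(3.23)(0.311)² = 0.1562 kg m^2; axis through the centre, so I = 0.1562 kg m^2.
Total I = 0.070235 + 0.027861 + 0.1562 = 0.2543 kg m^2.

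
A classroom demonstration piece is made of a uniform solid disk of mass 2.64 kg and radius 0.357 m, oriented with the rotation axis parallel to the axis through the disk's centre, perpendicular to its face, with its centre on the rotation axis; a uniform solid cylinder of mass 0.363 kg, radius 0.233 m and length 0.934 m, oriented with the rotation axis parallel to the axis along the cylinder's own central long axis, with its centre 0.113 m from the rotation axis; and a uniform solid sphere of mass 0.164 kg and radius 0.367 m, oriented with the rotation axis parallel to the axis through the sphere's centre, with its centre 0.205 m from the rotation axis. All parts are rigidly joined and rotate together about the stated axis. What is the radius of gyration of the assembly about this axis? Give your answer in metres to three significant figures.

Solid disk: I_cm = (1/2)MR² = (1/2)(2.64)(0.357)² = 0.16823 kg m^2; axis through the centre, so I = 0.16823 kg m^2.
Solid cylinder: I_cm = (1/2)MR² = (1/2)(0.363)(0.233)² = 0.0098535 kg m^2; centre at d = 0.113 m, so the parallel axis theorem gives I = 0.0098535 + (0.363)(0.113)² = 0.014489 kg m^2.
Solid sphere: I_cm = (2/5)MR² = (2/5)(0.164)(0.367)² = 0.0088356 kg m^2; centre at d = 0.205 m, so the parallel axis theorem gives I = 0.0088356 + (0.164)(0.205)² = 0.015728 kg m^2.
Total I = 0.19845 kg m^2; total mass M = 3.167 kg.
k = √(I/M) = √(0.19845/3.167) = 0.25032 m.

0.250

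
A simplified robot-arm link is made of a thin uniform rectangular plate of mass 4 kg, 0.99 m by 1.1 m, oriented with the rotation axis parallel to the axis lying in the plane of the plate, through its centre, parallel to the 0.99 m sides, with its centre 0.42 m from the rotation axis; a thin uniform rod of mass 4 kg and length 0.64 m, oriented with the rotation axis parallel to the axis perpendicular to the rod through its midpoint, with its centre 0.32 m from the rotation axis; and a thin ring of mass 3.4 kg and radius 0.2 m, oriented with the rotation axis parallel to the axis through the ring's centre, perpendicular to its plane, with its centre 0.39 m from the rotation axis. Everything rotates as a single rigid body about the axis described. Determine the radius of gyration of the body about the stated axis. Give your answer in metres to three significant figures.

0.450

Rectangular plate: I_cm = (1/12)Mb² = (1/12)(4)(1.1)² = 0.40333 kg·m²; centre at d = 0.42 m, so the parallel axis theorem gives I = 0.40333 + (4)(0.42)² = 1.1089 kg·m².
Thin rod: I_cm = (1/12)ML² = (1/12)(4)(0.64)² = 0.13653 kg·m²; centre at d = 0.32 m, so the parallel axis theorem gives I = 0.13653 + (4)(0.32)² = 0.54613 kg·m².
Thin ring: I_cm = MR² = (3.4)(0.2)² = 0.136 kg·m²; centre at d = 0.39 m, so the parallel axis theorem gives I = 0.136 + (3.4)(0.39)² = 0.65314 kg·m².
Total I = 2.3082 kg·m²; total mass M = 11.4 kg.
k = √(I/M) = √(2.3082/11.4) = 0.44997 m.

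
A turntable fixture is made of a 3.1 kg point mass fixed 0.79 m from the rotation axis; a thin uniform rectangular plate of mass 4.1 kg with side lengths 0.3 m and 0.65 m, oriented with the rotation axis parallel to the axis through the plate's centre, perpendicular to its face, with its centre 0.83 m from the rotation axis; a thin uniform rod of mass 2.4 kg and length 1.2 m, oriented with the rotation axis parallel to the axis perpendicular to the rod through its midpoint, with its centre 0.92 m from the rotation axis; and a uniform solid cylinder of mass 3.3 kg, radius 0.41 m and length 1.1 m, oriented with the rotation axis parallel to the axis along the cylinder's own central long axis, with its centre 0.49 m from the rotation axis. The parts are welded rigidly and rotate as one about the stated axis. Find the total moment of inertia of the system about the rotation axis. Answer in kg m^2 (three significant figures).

8.32

Point mass: I_cm = 0; centre at d = 0.79 m, so I = I_cm + Md² gives I = 0 + (3.1)(0.79)² = 1.9347 kg m^2.
Rectangular plate: I_cm = (1/12)M(a²+b²) = (1/12)(4.1)[(0.3)² + (0.65)²] = 0.1751 kg m^2; centre at d = 0.83 m, so I = I_cm + Md² gives I = 0.1751 + (4.1)(0.83)² = 2.9996 kg m^2.
Thin rod: I_cm = (1/12)ML² = (1/12)(2.4)(1.2)² = 0.288 kg m^2; centre at d = 0.92 m, so I = I_cm + Md² gives I = 0.288 + (2.4)(0.92)² = 2.3194 kg m^2.
Solid cylinder: I_cm = (1/2)MR² = (1/2)(3.3)(0.41)² = 0.27736 kg m^2; centre at d = 0.49 m, so I = I_cm + Md² gives I = 0.27736 + (3.3)(0.49)² = 1.0697 kg m^2.
Total I = 1.9347 + 2.9996 + 2.3194 + 1.0697 = 8.3234 kg m^2.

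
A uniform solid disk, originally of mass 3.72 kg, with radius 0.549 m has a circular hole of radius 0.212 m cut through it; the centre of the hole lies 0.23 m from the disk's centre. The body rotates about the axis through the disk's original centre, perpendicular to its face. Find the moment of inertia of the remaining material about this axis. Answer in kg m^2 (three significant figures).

Unpierced body about its centre: I₀ = (1/2)MR² = (1/2)(3.72)(0.549)² = 0.56061 kg m^2.
The removed disk has mass m = M·(r/R)² = (3.72)(0.212/0.549)² = 0.55472 kg (same uniform areal density).
Its moment of inertia about the rotation axis (parallel-axis theorem): I_hole = (1/2)mr² + md² = (1/2)(0.55472)(0.212)² + (0.55472)(0.23)² = 0.04181 kg m^2.
Treating the hole as negative mass, I = I₀ − I_hole = 0.56061 − 0.04181 = 0.5188 kg m^2.

0.519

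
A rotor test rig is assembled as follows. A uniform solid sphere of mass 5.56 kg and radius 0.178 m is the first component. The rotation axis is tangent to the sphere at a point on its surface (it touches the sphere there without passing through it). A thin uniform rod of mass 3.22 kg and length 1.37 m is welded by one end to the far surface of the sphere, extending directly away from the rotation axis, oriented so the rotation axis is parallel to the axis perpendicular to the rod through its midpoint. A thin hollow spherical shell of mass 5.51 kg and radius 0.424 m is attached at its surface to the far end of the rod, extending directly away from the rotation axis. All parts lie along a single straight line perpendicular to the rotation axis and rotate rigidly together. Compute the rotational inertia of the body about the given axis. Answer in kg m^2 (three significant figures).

Solid sphere: I_cm = (2/5)MR² = (2/5)(5.56)(0.178)² = 0.070465 kg m^2; centre at d = 0.178 m, so the parallel axis theorem gives I = 0.070465 + (5.56)(0.178)² = 0.24663 kg m^2.
Thin rod: I_cm = (1/12)ML² = (1/12)(3.22)(1.37)² = 0.50363 kg m^2; centre at d = 0.178 + 0.178 + 0.685 = 1.041 m, so the parallel axis theorem gives I = 0.50363 + (3.22)(1.041)² = 3.9931 kg m^2.
Spherical shell: I_cm = (2/3)MR² = (2/3)(5.51)(0.424)² = 0.66038 kg m^2; centre at d = 0.178 + 0.178 + 0.685 + 0.685 + 0.424 = 2.15 m, so the parallel axis theorem gives I = 0.66038 + (5.51)(2.15)² = 26.13 kg m^2.
Total I = 0.24663 + 3.9931 + 26.13 = 30.37 kg m^2.

30.4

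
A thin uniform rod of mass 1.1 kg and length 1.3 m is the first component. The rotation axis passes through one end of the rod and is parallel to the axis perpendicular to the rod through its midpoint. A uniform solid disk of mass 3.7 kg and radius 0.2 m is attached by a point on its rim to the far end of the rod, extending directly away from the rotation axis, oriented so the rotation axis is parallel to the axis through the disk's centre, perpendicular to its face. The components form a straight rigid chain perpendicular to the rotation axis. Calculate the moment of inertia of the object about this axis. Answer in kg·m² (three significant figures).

Thin rod: I_cm = (1/12)ML² = (1/12)(1.1)(1.3)² = 0.15492 kg·m²; centre at d = 0.65 m, so the parallel axis theorem gives I = 0.15492 + (1.1)(0.65)² = 0.61967 kg·m².
Solid disk: I_cm = (1/2)MR² = (1/2)(3.7)(0.2)² = 0.074 kg·m²; centre at d = 0.65 + 0.65 + 0.2 = 1.5 m, so the parallel axis theorem gives I = 0.074 + (3.7)(1.5)² = 8.399 kg·m².
Total I = 0.61967 + 8.399 = 9.0187 kg·m².

9.02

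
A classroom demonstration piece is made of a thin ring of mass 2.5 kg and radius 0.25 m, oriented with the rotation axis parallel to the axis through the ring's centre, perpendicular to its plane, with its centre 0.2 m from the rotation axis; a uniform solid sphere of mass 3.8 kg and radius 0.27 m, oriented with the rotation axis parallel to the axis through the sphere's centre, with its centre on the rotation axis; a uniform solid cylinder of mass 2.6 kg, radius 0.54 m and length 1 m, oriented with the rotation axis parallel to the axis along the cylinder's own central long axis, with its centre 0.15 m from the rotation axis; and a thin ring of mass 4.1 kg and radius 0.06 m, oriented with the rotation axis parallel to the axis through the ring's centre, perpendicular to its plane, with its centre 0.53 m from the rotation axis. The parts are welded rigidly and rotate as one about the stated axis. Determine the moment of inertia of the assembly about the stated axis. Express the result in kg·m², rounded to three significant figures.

1.97

Thin ring: I_cm = MR² = (2.5)(0.25)² = 0.15625 kg·m²; centre at d = 0.2 m, so the parallel axis theorem gives I = 0.15625 + (2.5)(0.2)² = 0.25625 kg·m².
Solid sphere: I_cm = (2/5)MR² = (2/5)(3.8)(0.27)² = 0.11081 kg·m²; axis through the centre, so I = 0.11081 kg·m².
Solid cylinder: I_cm = (1/2)MR² = (1/2)(2.6)(0.54)² = 0.37908 kg·m²; centre at d = 0.15 m, so the parallel axis theorem gives I = 0.37908 + (2.6)(0.15)² = 0.43758 kg·m².
Thin ring: I_cm = MR² = (4.1)(0.06)² = 0.01476 kg·m²; centre at d = 0.53 m, so the parallel axis theorem gives I = 0.01476 + (4.1)(0.53)² = 1.1665 kg·m².
Total I = 0.25625 + 0.11081 + 0.43758 + 1.1665 = 1.9711 kg·m².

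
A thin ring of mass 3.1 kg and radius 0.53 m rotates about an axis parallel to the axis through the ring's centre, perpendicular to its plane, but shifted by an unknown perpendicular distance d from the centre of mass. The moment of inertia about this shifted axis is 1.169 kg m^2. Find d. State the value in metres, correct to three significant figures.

About the centre-of-mass axis, I_cm = MR² = (3.1)(0.53)² = 0.87079 kg m^2.
Parallel axis theorem: I = I_cm + Md², so Md² = 1.169 − 0.87079 = 0.29821 kg m^2.
d = √(0.29821 / 3.1) = 0.31016 m.

0.310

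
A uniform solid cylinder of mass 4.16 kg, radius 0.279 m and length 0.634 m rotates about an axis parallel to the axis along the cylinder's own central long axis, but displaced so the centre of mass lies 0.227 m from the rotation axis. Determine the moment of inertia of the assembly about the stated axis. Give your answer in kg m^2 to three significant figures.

I_cm = (1/2)MR² = (1/2)(4.16)(0.279)² = 0.16191 kg m^2; centre at d = 0.227 m, so I = I_cm + Md² gives I = 0.16191 + (4.16)(0.227)² = 0.37627 kg m^2.

0.376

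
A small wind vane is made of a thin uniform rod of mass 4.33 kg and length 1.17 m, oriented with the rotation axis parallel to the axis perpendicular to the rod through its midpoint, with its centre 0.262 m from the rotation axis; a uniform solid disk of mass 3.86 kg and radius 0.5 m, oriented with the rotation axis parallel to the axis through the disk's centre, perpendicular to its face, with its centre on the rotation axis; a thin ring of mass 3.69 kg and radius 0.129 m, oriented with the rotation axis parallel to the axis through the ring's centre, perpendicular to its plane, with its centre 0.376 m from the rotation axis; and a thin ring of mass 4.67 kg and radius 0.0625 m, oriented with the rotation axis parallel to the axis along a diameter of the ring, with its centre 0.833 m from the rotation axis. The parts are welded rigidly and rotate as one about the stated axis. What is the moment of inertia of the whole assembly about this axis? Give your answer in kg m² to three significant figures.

Thin rod: I_cm = (1/12)ML² = (1/12)(4.33)(1.17)² = 0.49394 kg m²; centre at d = 0.262 m, so the parallel axis theorem gives I = 0.49394 + (4.33)(0.262)² = 0.79117 kg m².
Solid disk: I_cm = (1/2)MR² = (1/2)(3.86)(0.5)² = 0.4825 kg m²; axis through the centre, so I = 0.4825 kg m².
Thin ring: I_cm = MR² = (3.69)(0.129)² = 0.061405 kg m²; centre at d = 0.376 m, so the parallel axis theorem gives I = 0.061405 + (3.69)(0.376)² = 0.58308 kg m².
Thin ring: I_cm = (1/2)MR² = (1/2)(4.67)(0.0625)² = 0.0091211 kg m²; centre at d = 0.833 m, so the parallel axis theorem gives I = 0.0091211 + (4.67)(0.833)² = 3.2496 kg m².
Total I = 0.79117 + 0.4825 + 0.58308 + 3.2496 = 5.1063 kg m².

5.11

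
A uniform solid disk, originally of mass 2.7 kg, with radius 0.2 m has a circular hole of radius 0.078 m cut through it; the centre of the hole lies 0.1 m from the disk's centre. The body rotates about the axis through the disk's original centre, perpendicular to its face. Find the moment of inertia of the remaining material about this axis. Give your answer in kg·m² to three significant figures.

0.0486

Unpierced body about its centre: I₀ = (1/2)MR² = (1/2)(2.7)(0.2)² = 0.054 kg·m².
The removed disk has mass m = M·(r/R)² = (2.7)(0.078/0.2)² = 0.41067 kg (same uniform areal density).
Its moment of inertia about the rotation axis (parallel-axis theorem): I_hole = (1/2)mr² + md² = (1/2)(0.41067)(0.078)² + (0.41067)(0.1)² = 0.005356 kg·m².
Treating the hole as negative mass, I = I₀ − I_hole = 0.054 − 0.005356 = 0.048644 kg·m².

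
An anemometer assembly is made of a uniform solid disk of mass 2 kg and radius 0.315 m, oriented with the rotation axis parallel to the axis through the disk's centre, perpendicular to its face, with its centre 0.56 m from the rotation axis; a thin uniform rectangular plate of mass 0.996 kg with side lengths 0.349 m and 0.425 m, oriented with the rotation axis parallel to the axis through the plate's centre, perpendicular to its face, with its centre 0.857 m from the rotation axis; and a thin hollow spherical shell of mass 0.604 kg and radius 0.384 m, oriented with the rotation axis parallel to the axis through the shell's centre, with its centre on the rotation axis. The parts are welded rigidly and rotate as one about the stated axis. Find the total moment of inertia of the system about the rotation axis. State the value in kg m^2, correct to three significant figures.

Solid disk: I_cm = (1/2)MR² = (1/2)(2)(0.315)² = 0.099225 kg m^2; centre at d = 0.56 m, so I = I_cm + Md² gives I = 0.099225 + (2)(0.56)² = 0.72643 kg m^2.
Rectangular plate: I_cm = (1/12)M(a²+b²) = (1/12)(0.996)[(0.349)² + (0.425)²] = 0.025101 kg m^2; centre at d = 0.857 m, so I = I_cm + Md² gives I = 0.025101 + (0.996)(0.857)² = 0.75661 kg m^2.
Spherical shell: I_cm = (2/3)MR² = (2/3)(0.604)(0.384)² = 0.059376 kg m^2; axis through the centre, so I = 0.059376 kg m^2.
Total I = 0.72643 + 0.75661 + 0.059376 = 1.5424 kg m^2.

1.54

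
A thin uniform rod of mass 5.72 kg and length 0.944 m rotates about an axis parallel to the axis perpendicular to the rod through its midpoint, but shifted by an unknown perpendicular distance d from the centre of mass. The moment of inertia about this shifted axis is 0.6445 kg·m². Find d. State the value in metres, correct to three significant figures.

About the centre-of-mass axis, I_cm = (1/12)ML² = (1/12)(5.72)(0.944)² = 0.42477 kg·m².
Parallel axis theorem: I = I_cm + Md², so Md² = 0.6445 − 0.42477 = 0.21973 kg·m².
d = √(0.21973 / 5.72) = 0.19599 m.

0.196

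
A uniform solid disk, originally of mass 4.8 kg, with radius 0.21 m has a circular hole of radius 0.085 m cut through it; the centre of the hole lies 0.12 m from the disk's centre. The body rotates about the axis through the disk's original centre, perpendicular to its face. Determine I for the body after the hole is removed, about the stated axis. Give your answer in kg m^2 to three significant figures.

Unpierced body about its centre: I₀ = (1/2)MR² = (1/2)(4.8)(0.21)² = 0.10584 kg m^2.
The removed disk has mass m = M·(r/R)² = (4.8)(0.085/0.21)² = 0.78639 kg (same uniform areal density).
Its moment of inertia about the rotation axis (parallel-axis theorem): I_hole = (1/2)mr² + md² = (1/2)(0.78639)(0.085)² + (0.78639)(0.12)² = 0.014165 kg m^2.
Treating the hole as negative mass, I = I₀ − I_hole = 0.10584 − 0.014165 = 0.091675 kg m^2.

0.0917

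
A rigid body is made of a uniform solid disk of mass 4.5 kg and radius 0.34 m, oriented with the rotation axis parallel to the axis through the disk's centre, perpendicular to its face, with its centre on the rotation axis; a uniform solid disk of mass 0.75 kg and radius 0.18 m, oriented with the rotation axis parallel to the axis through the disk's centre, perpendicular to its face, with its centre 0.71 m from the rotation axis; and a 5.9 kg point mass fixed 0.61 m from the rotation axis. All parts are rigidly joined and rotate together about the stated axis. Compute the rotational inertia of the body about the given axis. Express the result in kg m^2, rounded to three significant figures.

Solid disk: I_cm = (1/2)MR² = (1/2)(4.5)(0.34)² = 0.2601 kg m^2; axis through the centre, so I = 0.2601 kg m^2.
Solid disk: I_cm = (1/2)MR² = (1/2)(0.75)(0.18)² = 0.01215 kg m^2; centre at d = 0.71 m, so the parallel axis theorem gives I = 0.01215 + (0.75)(0.71)² = 0.39022 kg m^2.
Point mass: I_cm = 0; centre at d = 0.61 m, so the parallel axis theorem gives I = 0 + (5.9)(0.61)² = 2.1954 kg m^2.
Total I = 0.2601 + 0.39022 + 2.1954 = 2.8457 kg m^2.

2.85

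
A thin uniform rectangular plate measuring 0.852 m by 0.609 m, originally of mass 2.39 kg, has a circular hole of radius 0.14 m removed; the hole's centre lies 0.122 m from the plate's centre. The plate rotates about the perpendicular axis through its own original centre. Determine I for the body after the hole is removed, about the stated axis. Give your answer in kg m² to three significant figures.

Unpierced body about its centre: I₀ = (1/12)M(a²+b²) = (1/12)(2.39)[(0.852)² + (0.609)²] = 0.21844 kg m².
The removed disk has mass m = M·πr²/(ab) = (2.39)·π(0.14)²/(0.852·0.609) = 0.28363 kg (same uniform areal density).
Its moment of inertia about the rotation axis (parallel-axis theorem): I_hole = (1/2)mr² + md² = (1/2)(0.28363)(0.14)² + (0.28363)(0.122)² = 0.007001 kg m².
Treating the hole as negative mass, I = I₀ − I_hole = 0.21844 − 0.007001 = 0.21144 kg m².

0.211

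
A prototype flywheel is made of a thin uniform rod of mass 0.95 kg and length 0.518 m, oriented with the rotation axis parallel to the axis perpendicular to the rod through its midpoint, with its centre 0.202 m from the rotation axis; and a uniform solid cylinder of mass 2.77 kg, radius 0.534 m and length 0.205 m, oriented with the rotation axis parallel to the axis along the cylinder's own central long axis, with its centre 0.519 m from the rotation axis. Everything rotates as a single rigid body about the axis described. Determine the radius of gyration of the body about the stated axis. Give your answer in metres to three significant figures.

Thin rod: I_cm = (1/12)ML² = (1/12)(0.95)(0.518)² = 0.021242 kg·m²; centre at d = 0.202 m, so the parallel axis theorem gives I = 0.021242 + (0.95)(0.202)² = 0.060006 kg·m².
Solid cylinder: I_cm = (1/2)MR² = (1/2)(2.77)(0.534)² = 0.39494 kg·m²; centre at d = 0.519 m, so the parallel axis theorem gives I = 0.39494 + (2.77)(0.519)² = 1.1411 kg·m².
Total I = 1.2011 kg·m²; total mass M = 3.72 kg.
k = √(I/M) = √(1.2011/3.72) = 0.56822 m.

0.568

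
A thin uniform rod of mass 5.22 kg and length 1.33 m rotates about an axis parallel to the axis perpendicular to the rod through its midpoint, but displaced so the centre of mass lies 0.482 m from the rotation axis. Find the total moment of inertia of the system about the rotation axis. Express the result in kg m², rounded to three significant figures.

I_cm = (1/12)ML² = (1/12)(5.22)(1.33)² = 0.76947 kg m²; centre at d = 0.482 m, so the parallel axis theorem gives I = 0.76947 + (5.22)(0.482)² = 1.9822 kg m².

1.98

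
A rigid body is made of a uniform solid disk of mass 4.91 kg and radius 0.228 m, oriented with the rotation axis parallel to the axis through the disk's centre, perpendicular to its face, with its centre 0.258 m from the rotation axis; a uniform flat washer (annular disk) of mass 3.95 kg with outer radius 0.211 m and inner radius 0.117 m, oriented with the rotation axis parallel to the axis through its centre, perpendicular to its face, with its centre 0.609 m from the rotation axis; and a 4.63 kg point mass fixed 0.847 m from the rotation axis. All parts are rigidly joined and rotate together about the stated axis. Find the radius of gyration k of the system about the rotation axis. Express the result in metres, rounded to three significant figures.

Solid disk: I_cm = (1/2)MR² = (1/2)(4.91)(0.228)² = 0.12762 kg m²; centre at d = 0.258 m, so the parallel axis theorem gives I = 0.12762 + (4.91)(0.258)² = 0.45445 kg m².
Annular disk: I_cm = (1/2)M(R²+r²) = (1/2)(3.95)[(0.211)² + (0.117)²] = 0.11496 kg m²; centre at d = 0.609 m, so the parallel axis theorem gives I = 0.11496 + (3.95)(0.609)² = 1.5799 kg m².
Point mass: I_cm = 0; centre at d = 0.847 m, so the parallel axis theorem gives I = 0 + (4.63)(0.847)² = 3.3216 kg m².
Total I = 5.356 kg m²; total mass M = 13.49 kg.
k = √(I/M) = √(5.356/13.49) = 0.63011 m.

0.630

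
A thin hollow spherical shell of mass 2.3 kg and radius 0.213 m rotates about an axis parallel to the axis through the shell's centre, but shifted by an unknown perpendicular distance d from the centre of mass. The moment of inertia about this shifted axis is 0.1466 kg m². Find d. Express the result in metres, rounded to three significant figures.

0.183

About the centre-of-mass axis, I_cm = (2/3)MR² = (2/3)(2.3)(0.213)² = 0.069566 kg m².
Parallel axis theorem: I = I_cm + Md², so Md² = 0.1466 − 0.069566 = 0.077034 kg m².
d = √(0.077034 / 2.3) = 0.18301 m.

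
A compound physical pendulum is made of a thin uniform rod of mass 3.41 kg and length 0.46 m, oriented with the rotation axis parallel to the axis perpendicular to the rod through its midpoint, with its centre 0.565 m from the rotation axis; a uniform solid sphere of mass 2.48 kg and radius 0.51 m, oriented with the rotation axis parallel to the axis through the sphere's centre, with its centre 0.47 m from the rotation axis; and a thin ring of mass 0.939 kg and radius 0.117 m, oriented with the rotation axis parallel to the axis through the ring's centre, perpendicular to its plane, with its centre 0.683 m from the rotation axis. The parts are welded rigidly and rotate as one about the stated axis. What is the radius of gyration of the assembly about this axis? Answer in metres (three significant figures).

0.593

Thin rod: I_cm = (1/12)ML² = (1/12)(3.41)(0.46)² = 0.06013 kg m²; centre at d = 0.565 m, so I = I_cm + Md² gives I = 0.06013 + (3.41)(0.565)² = 1.1487 kg m².
Solid sphere: I_cm = (2/5)MR² = (2/5)(2.48)(0.51)² = 0.25802 kg m²; centre at d = 0.47 m, so I = I_cm + Md² gives I = 0.25802 + (2.48)(0.47)² = 0.80585 kg m².
Thin ring: I_cm = MR² = (0.939)(0.117)² = 0.012854 kg m²; centre at d = 0.683 m, so I = I_cm + Md² gives I = 0.012854 + (0.939)(0.683)² = 0.45089 kg m².
Total I = 2.4054 kg m²; total mass M = 6.829 kg.
k = √(I/M) = √(2.4054/6.829) = 0.5935 m.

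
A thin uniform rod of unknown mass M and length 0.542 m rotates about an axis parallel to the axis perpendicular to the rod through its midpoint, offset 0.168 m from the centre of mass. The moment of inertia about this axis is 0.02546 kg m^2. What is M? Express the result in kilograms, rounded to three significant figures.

I = I_cm + Md² = (1/12)ML² + Md² = M·[0.0833333·(0.542)² + (0.168)²] = M·0.052704.
So M = 0.02546 / 0.052704 = 0.48307 kg.

0.483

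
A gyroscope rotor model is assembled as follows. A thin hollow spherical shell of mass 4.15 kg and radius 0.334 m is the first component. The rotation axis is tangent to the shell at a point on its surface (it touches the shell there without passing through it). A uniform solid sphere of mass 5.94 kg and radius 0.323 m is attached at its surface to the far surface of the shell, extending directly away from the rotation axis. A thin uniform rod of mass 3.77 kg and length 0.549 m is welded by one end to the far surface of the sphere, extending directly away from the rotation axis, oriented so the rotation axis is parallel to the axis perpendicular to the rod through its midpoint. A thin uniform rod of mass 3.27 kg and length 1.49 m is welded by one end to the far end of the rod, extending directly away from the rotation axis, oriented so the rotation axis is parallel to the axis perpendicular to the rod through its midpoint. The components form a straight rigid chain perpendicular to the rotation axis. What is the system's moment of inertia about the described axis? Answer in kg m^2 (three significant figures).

39.3

Spherical shell: I_cm = (2/3)MR² = (2/3)(4.15)(0.334)² = 0.30864 kg m^2; centre at d = 0.334 m, so the parallel axis theorem gives I = 0.30864 + (4.15)(0.334)² = 0.7716 kg m^2.
Solid sphere: I_cm = (2/5)MR² = (2/5)(5.94)(0.323)² = 0.24789 kg m^2; centre at d = 0.334 + 0.334 + 0.323 = 0.991 m, so the parallel axis theorem gives I = 0.24789 + (5.94)(0.991)² = 6.0814 kg m^2.
Thin rod: I_cm = (1/12)ML² = (1/12)(3.77)(0.549)² = 0.09469 kg m^2; centre at d = 0.334 + 0.334 + 0.323 + 0.323 + 0.2745 = 1.5885 m, so the parallel axis theorem gives I = 0.09469 + (3.77)(1.5885)² = 9.6077 kg m^2.
Thin rod: I_cm = (1/12)ML² = (1/12)(3.27)(1.49)² = 0.60498 kg m^2; centre at d = 0.334 + 0.334 + 0.323 + 0.323 + 0.2745 + 0.2745 + 0.745 = 2.608 m, so the parallel axis theorem gives I = 0.60498 + (3.27)(2.608)² = 22.846 kg m^2.
Total I = 0.7716 + 6.0814 + 9.6077 + 22.846 = 39.307 kg m^2.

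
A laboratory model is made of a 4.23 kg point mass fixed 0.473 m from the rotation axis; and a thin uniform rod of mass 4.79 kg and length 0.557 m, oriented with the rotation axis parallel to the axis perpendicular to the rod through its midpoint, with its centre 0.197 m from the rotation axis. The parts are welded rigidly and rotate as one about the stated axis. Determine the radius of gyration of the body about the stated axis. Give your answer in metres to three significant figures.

0.373

Point mass: I_cm = 0; centre at d = 0.473 m, so the parallel axis theorem gives I = 0 + (4.23)(0.473)² = 0.94637 kg m².
Thin rod: I_cm = (1/12)ML² = (1/12)(4.79)(0.557)² = 0.12384 kg m²; centre at d = 0.197 m, so the parallel axis theorem gives I = 0.12384 + (4.79)(0.197)² = 0.30974 kg m².
Total I = 1.2561 kg m²; total mass M = 9.02 kg.
k = √(I/M) = √(1.2561/9.02) = 0.37317 m.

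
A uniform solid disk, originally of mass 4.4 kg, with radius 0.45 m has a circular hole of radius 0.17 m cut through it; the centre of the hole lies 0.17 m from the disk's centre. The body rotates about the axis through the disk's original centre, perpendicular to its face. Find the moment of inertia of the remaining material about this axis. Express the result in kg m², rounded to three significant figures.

Unpierced body about its centre: I₀ = (1/2)MR² = (1/2)(4.4)(0.45)² = 0.4455 kg m².
The removed disk has mass m = M·(r/R)² = (4.4)(0.17/0.45)² = 0.62795 kg (same uniform areal density).
Its moment of inertia about the rotation axis (parallel-axis theorem): I_hole = (1/2)mr² + md² = (1/2)(0.62795)(0.17)² + (0.62795)(0.17)² = 0.027222 kg m².
Treating the hole as negative mass, I = I₀ − I_hole = 0.4455 − 0.027222 = 0.41828 kg m².

0.418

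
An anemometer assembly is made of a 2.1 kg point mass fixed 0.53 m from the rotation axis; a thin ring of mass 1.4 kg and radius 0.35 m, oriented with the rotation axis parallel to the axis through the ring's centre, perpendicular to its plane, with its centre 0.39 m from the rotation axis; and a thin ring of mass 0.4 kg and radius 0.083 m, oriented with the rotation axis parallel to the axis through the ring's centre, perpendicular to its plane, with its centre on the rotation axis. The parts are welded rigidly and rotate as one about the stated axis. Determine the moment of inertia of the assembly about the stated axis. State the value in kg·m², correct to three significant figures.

Point mass: I_cm = 0; centre at d = 0.53 m, so the parallel axis theorem gives I = 0 + (2.1)(0.53)² = 0.58989 kg·m².
Thin ring: I_cm = MR² = (1.4)(0.35)² = 0.1715 kg·m²; centre at d = 0.39 m, so the parallel axis theorem gives I = 0.1715 + (1.4)(0.39)² = 0.38444 kg·m².
Thin ring: I_cm = MR² = (0.4)(0.083)² = 0.0027556 kg·m²; axis through the centre, so I = 0.0027556 kg·m².
Total I = 0.58989 + 0.38444 + 0.0027556 = 0.97709 kg·m².

0.977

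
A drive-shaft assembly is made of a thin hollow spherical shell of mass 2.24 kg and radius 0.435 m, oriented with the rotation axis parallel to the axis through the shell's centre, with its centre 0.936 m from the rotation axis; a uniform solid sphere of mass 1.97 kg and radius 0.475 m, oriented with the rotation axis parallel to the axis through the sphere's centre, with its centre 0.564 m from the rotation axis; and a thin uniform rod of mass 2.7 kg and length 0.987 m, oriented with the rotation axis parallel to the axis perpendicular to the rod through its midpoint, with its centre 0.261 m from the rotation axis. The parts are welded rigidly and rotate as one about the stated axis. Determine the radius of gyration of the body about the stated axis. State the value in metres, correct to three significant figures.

Spherical shell: I_cm = (2/3)MR² = (2/3)(2.24)(0.435)² = 0.28258 kg m^2; centre at d = 0.936 m, so the parallel axis theorem gives I = 0.28258 + (2.24)(0.936)² = 2.245 kg m^2.
Solid sphere: I_cm = (2/5)MR² = (2/5)(1.97)(0.475)² = 0.17779 kg m^2; centre at d = 0.564 m, so the parallel axis theorem gives I = 0.17779 + (1.97)(0.564)² = 0.80444 kg m^2.
Thin rod: I_cm = (1/12)ML² = (1/12)(2.7)(0.987)² = 0.21919 kg m^2; centre at d = 0.261 m, so the parallel axis theorem gives I = 0.21919 + (2.7)(0.261)² = 0.40311 kg m^2.
Total I = 3.4526 kg m^2; total mass M = 6.91 kg.
k = √(I/M) = √(3.4526/6.91) = 0.70686 m.

0.707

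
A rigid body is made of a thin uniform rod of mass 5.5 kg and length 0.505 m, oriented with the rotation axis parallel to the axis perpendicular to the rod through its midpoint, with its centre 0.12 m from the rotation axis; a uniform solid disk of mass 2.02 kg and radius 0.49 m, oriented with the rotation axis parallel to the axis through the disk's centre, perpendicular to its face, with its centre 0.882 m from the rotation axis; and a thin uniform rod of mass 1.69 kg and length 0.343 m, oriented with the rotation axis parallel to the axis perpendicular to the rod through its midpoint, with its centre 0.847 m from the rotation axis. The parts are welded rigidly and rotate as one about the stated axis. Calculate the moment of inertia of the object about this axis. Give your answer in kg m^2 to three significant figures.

Thin rod: I_cm = (1/12)ML² = (1/12)(5.5)(0.505)² = 0.11689 kg m^2; centre at d = 0.12 m, so the parallel axis theorem gives I = 0.11689 + (5.5)(0.12)² = 0.19609 kg m^2.
Solid disk: I_cm = (1/2)MR² = (1/2)(2.02)(0.49)² = 0.2425 kg m^2; centre at d = 0.882 m, so the parallel axis theorem gives I = 0.2425 + (2.02)(0.882)² = 1.8139 kg m^2.
Thin rod: I_cm = (1/12)ML² = (1/12)(1.69)(0.343)² = 0.016569 kg m^2; centre at d = 0.847 m, so the parallel axis theorem gives I = 0.016569 + (1.69)(0.847)² = 1.229 kg m^2.
Total I = 0.19609 + 1.8139 + 1.229 = 3.239 kg m^2.

3.24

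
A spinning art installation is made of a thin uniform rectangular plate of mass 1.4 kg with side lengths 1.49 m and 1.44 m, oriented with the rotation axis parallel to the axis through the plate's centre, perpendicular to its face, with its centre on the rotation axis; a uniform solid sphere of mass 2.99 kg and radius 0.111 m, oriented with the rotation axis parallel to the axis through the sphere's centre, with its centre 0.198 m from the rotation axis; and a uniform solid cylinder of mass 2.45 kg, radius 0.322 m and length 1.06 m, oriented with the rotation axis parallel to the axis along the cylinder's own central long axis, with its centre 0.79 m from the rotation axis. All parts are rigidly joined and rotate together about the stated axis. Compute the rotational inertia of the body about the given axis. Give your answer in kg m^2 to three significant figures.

Rectangular plate: I_cm = (1/12)M(a²+b²) = (1/12)(1.4)[(1.49)² + (1.44)²] = 0.50093 kg m^2; axis through the centre, so I = 0.50093 kg m^2.
Solid sphere: I_cm = (2/5)MR² = (2/5)(2.99)(0.111)² = 0.014736 kg m^2; centre at d = 0.198 m, so the parallel axis theorem gives I = 0.014736 + (2.99)(0.198)² = 0.13196 kg m^2.
Solid cylinder: I_cm = (1/2)MR² = (1/2)(2.45)(0.322)² = 0.12701 kg m^2; centre at d = 0.79 m, so the parallel axis theorem gives I = 0.12701 + (2.45)(0.79)² = 1.6561 kg m^2.
Total I = 0.50093 + 0.13196 + 1.6561 = 2.2889 kg m^2.

2.29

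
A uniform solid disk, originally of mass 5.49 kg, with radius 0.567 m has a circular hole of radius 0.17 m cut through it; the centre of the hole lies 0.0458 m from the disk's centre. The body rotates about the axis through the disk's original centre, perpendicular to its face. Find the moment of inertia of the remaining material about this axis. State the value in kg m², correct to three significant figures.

0.874

Unpierced body about its centre: I₀ = (1/2)MR² = (1/2)(5.49)(0.567)² = 0.88249 kg m².
The removed disk has mass m = M·(r/R)² = (5.49)(0.17/0.567)² = 0.49352 kg (same uniform areal density).
Its moment of inertia about the rotation axis (parallel-axis theorem): I_hole = (1/2)mr² + md² = (1/2)(0.49352)(0.17)² + (0.49352)(0.0458)² = 0.0081666 kg m².
Treating the hole as negative mass, I = I₀ − I_hole = 0.88249 − 0.0081666 = 0.87432 kg m².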